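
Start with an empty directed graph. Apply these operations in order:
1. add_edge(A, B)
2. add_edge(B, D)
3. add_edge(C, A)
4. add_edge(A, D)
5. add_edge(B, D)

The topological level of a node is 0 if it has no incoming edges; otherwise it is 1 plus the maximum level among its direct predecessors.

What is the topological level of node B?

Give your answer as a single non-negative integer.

Answer: 2

Derivation:
Op 1: add_edge(A, B). Edges now: 1
Op 2: add_edge(B, D). Edges now: 2
Op 3: add_edge(C, A). Edges now: 3
Op 4: add_edge(A, D). Edges now: 4
Op 5: add_edge(B, D) (duplicate, no change). Edges now: 4
Compute levels (Kahn BFS):
  sources (in-degree 0): C
  process C: level=0
    C->A: in-degree(A)=0, level(A)=1, enqueue
  process A: level=1
    A->B: in-degree(B)=0, level(B)=2, enqueue
    A->D: in-degree(D)=1, level(D)>=2
  process B: level=2
    B->D: in-degree(D)=0, level(D)=3, enqueue
  process D: level=3
All levels: A:1, B:2, C:0, D:3
level(B) = 2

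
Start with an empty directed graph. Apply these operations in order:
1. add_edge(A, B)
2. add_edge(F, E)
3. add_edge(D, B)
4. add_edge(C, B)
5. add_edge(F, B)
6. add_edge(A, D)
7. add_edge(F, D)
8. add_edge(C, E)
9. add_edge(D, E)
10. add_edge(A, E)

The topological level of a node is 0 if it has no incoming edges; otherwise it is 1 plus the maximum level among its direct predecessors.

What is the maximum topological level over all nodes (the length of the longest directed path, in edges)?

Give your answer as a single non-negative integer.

Op 1: add_edge(A, B). Edges now: 1
Op 2: add_edge(F, E). Edges now: 2
Op 3: add_edge(D, B). Edges now: 3
Op 4: add_edge(C, B). Edges now: 4
Op 5: add_edge(F, B). Edges now: 5
Op 6: add_edge(A, D). Edges now: 6
Op 7: add_edge(F, D). Edges now: 7
Op 8: add_edge(C, E). Edges now: 8
Op 9: add_edge(D, E). Edges now: 9
Op 10: add_edge(A, E). Edges now: 10
Compute levels (Kahn BFS):
  sources (in-degree 0): A, C, F
  process A: level=0
    A->B: in-degree(B)=3, level(B)>=1
    A->D: in-degree(D)=1, level(D)>=1
    A->E: in-degree(E)=3, level(E)>=1
  process C: level=0
    C->B: in-degree(B)=2, level(B)>=1
    C->E: in-degree(E)=2, level(E)>=1
  process F: level=0
    F->B: in-degree(B)=1, level(B)>=1
    F->D: in-degree(D)=0, level(D)=1, enqueue
    F->E: in-degree(E)=1, level(E)>=1
  process D: level=1
    D->B: in-degree(B)=0, level(B)=2, enqueue
    D->E: in-degree(E)=0, level(E)=2, enqueue
  process B: level=2
  process E: level=2
All levels: A:0, B:2, C:0, D:1, E:2, F:0
max level = 2

Answer: 2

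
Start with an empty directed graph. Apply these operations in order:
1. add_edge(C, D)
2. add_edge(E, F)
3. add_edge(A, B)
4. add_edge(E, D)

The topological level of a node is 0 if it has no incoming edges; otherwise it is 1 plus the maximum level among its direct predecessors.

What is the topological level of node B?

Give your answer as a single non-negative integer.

Op 1: add_edge(C, D). Edges now: 1
Op 2: add_edge(E, F). Edges now: 2
Op 3: add_edge(A, B). Edges now: 3
Op 4: add_edge(E, D). Edges now: 4
Compute levels (Kahn BFS):
  sources (in-degree 0): A, C, E
  process A: level=0
    A->B: in-degree(B)=0, level(B)=1, enqueue
  process C: level=0
    C->D: in-degree(D)=1, level(D)>=1
  process E: level=0
    E->D: in-degree(D)=0, level(D)=1, enqueue
    E->F: in-degree(F)=0, level(F)=1, enqueue
  process B: level=1
  process D: level=1
  process F: level=1
All levels: A:0, B:1, C:0, D:1, E:0, F:1
level(B) = 1

Answer: 1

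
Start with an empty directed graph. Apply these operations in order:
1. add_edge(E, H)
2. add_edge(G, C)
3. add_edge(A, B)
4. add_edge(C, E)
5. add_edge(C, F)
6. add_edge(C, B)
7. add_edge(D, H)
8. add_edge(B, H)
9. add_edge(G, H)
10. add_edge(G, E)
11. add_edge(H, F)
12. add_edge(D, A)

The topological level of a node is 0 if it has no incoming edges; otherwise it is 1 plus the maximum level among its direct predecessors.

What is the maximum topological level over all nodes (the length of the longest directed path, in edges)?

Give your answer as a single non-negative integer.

Answer: 4

Derivation:
Op 1: add_edge(E, H). Edges now: 1
Op 2: add_edge(G, C). Edges now: 2
Op 3: add_edge(A, B). Edges now: 3
Op 4: add_edge(C, E). Edges now: 4
Op 5: add_edge(C, F). Edges now: 5
Op 6: add_edge(C, B). Edges now: 6
Op 7: add_edge(D, H). Edges now: 7
Op 8: add_edge(B, H). Edges now: 8
Op 9: add_edge(G, H). Edges now: 9
Op 10: add_edge(G, E). Edges now: 10
Op 11: add_edge(H, F). Edges now: 11
Op 12: add_edge(D, A). Edges now: 12
Compute levels (Kahn BFS):
  sources (in-degree 0): D, G
  process D: level=0
    D->A: in-degree(A)=0, level(A)=1, enqueue
    D->H: in-degree(H)=3, level(H)>=1
  process G: level=0
    G->C: in-degree(C)=0, level(C)=1, enqueue
    G->E: in-degree(E)=1, level(E)>=1
    G->H: in-degree(H)=2, level(H)>=1
  process A: level=1
    A->B: in-degree(B)=1, level(B)>=2
  process C: level=1
    C->B: in-degree(B)=0, level(B)=2, enqueue
    C->E: in-degree(E)=0, level(E)=2, enqueue
    C->F: in-degree(F)=1, level(F)>=2
  process B: level=2
    B->H: in-degree(H)=1, level(H)>=3
  process E: level=2
    E->H: in-degree(H)=0, level(H)=3, enqueue
  process H: level=3
    H->F: in-degree(F)=0, level(F)=4, enqueue
  process F: level=4
All levels: A:1, B:2, C:1, D:0, E:2, F:4, G:0, H:3
max level = 4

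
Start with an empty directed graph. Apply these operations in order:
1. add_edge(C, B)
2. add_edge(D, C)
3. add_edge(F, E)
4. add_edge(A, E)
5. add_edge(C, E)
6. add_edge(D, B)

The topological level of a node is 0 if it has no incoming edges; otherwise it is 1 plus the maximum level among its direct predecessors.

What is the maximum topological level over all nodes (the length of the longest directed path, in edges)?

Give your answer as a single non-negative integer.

Op 1: add_edge(C, B). Edges now: 1
Op 2: add_edge(D, C). Edges now: 2
Op 3: add_edge(F, E). Edges now: 3
Op 4: add_edge(A, E). Edges now: 4
Op 5: add_edge(C, E). Edges now: 5
Op 6: add_edge(D, B). Edges now: 6
Compute levels (Kahn BFS):
  sources (in-degree 0): A, D, F
  process A: level=0
    A->E: in-degree(E)=2, level(E)>=1
  process D: level=0
    D->B: in-degree(B)=1, level(B)>=1
    D->C: in-degree(C)=0, level(C)=1, enqueue
  process F: level=0
    F->E: in-degree(E)=1, level(E)>=1
  process C: level=1
    C->B: in-degree(B)=0, level(B)=2, enqueue
    C->E: in-degree(E)=0, level(E)=2, enqueue
  process B: level=2
  process E: level=2
All levels: A:0, B:2, C:1, D:0, E:2, F:0
max level = 2

Answer: 2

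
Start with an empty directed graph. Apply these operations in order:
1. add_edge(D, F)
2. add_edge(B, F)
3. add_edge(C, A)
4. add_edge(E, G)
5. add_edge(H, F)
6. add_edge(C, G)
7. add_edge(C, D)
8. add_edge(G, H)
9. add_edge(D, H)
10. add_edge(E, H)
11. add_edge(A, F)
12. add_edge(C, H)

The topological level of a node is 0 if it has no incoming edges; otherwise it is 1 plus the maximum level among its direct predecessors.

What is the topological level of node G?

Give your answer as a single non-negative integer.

Answer: 1

Derivation:
Op 1: add_edge(D, F). Edges now: 1
Op 2: add_edge(B, F). Edges now: 2
Op 3: add_edge(C, A). Edges now: 3
Op 4: add_edge(E, G). Edges now: 4
Op 5: add_edge(H, F). Edges now: 5
Op 6: add_edge(C, G). Edges now: 6
Op 7: add_edge(C, D). Edges now: 7
Op 8: add_edge(G, H). Edges now: 8
Op 9: add_edge(D, H). Edges now: 9
Op 10: add_edge(E, H). Edges now: 10
Op 11: add_edge(A, F). Edges now: 11
Op 12: add_edge(C, H). Edges now: 12
Compute levels (Kahn BFS):
  sources (in-degree 0): B, C, E
  process B: level=0
    B->F: in-degree(F)=3, level(F)>=1
  process C: level=0
    C->A: in-degree(A)=0, level(A)=1, enqueue
    C->D: in-degree(D)=0, level(D)=1, enqueue
    C->G: in-degree(G)=1, level(G)>=1
    C->H: in-degree(H)=3, level(H)>=1
  process E: level=0
    E->G: in-degree(G)=0, level(G)=1, enqueue
    E->H: in-degree(H)=2, level(H)>=1
  process A: level=1
    A->F: in-degree(F)=2, level(F)>=2
  process D: level=1
    D->F: in-degree(F)=1, level(F)>=2
    D->H: in-degree(H)=1, level(H)>=2
  process G: level=1
    G->H: in-degree(H)=0, level(H)=2, enqueue
  process H: level=2
    H->F: in-degree(F)=0, level(F)=3, enqueue
  process F: level=3
All levels: A:1, B:0, C:0, D:1, E:0, F:3, G:1, H:2
level(G) = 1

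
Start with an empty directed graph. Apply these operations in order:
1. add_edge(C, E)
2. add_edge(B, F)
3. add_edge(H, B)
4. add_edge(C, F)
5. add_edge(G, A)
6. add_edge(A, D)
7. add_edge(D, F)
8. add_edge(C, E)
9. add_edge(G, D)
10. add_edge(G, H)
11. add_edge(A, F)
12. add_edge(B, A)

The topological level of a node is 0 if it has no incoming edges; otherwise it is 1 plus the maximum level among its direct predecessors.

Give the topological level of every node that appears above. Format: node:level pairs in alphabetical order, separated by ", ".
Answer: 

Answer: A:3, B:2, C:0, D:4, E:1, F:5, G:0, H:1

Derivation:
Op 1: add_edge(C, E). Edges now: 1
Op 2: add_edge(B, F). Edges now: 2
Op 3: add_edge(H, B). Edges now: 3
Op 4: add_edge(C, F). Edges now: 4
Op 5: add_edge(G, A). Edges now: 5
Op 6: add_edge(A, D). Edges now: 6
Op 7: add_edge(D, F). Edges now: 7
Op 8: add_edge(C, E) (duplicate, no change). Edges now: 7
Op 9: add_edge(G, D). Edges now: 8
Op 10: add_edge(G, H). Edges now: 9
Op 11: add_edge(A, F). Edges now: 10
Op 12: add_edge(B, A). Edges now: 11
Compute levels (Kahn BFS):
  sources (in-degree 0): C, G
  process C: level=0
    C->E: in-degree(E)=0, level(E)=1, enqueue
    C->F: in-degree(F)=3, level(F)>=1
  process G: level=0
    G->A: in-degree(A)=1, level(A)>=1
    G->D: in-degree(D)=1, level(D)>=1
    G->H: in-degree(H)=0, level(H)=1, enqueue
  process E: level=1
  process H: level=1
    H->B: in-degree(B)=0, level(B)=2, enqueue
  process B: level=2
    B->A: in-degree(A)=0, level(A)=3, enqueue
    B->F: in-degree(F)=2, level(F)>=3
  process A: level=3
    A->D: in-degree(D)=0, level(D)=4, enqueue
    A->F: in-degree(F)=1, level(F)>=4
  process D: level=4
    D->F: in-degree(F)=0, level(F)=5, enqueue
  process F: level=5
All levels: A:3, B:2, C:0, D:4, E:1, F:5, G:0, H:1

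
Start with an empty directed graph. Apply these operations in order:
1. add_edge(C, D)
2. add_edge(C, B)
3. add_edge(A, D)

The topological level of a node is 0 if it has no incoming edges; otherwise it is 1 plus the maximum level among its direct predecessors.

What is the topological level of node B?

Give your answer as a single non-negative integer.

Op 1: add_edge(C, D). Edges now: 1
Op 2: add_edge(C, B). Edges now: 2
Op 3: add_edge(A, D). Edges now: 3
Compute levels (Kahn BFS):
  sources (in-degree 0): A, C
  process A: level=0
    A->D: in-degree(D)=1, level(D)>=1
  process C: level=0
    C->B: in-degree(B)=0, level(B)=1, enqueue
    C->D: in-degree(D)=0, level(D)=1, enqueue
  process B: level=1
  process D: level=1
All levels: A:0, B:1, C:0, D:1
level(B) = 1

Answer: 1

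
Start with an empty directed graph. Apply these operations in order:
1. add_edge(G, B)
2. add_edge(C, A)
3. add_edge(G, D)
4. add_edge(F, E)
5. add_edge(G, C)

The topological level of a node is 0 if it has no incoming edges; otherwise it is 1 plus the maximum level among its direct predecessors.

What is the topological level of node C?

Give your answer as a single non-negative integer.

Answer: 1

Derivation:
Op 1: add_edge(G, B). Edges now: 1
Op 2: add_edge(C, A). Edges now: 2
Op 3: add_edge(G, D). Edges now: 3
Op 4: add_edge(F, E). Edges now: 4
Op 5: add_edge(G, C). Edges now: 5
Compute levels (Kahn BFS):
  sources (in-degree 0): F, G
  process F: level=0
    F->E: in-degree(E)=0, level(E)=1, enqueue
  process G: level=0
    G->B: in-degree(B)=0, level(B)=1, enqueue
    G->C: in-degree(C)=0, level(C)=1, enqueue
    G->D: in-degree(D)=0, level(D)=1, enqueue
  process E: level=1
  process B: level=1
  process C: level=1
    C->A: in-degree(A)=0, level(A)=2, enqueue
  process D: level=1
  process A: level=2
All levels: A:2, B:1, C:1, D:1, E:1, F:0, G:0
level(C) = 1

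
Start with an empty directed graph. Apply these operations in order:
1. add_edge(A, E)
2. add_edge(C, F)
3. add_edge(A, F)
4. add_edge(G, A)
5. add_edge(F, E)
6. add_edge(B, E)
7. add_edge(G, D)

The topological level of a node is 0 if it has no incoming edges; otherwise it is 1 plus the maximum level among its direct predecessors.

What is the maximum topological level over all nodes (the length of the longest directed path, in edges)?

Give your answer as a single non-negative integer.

Op 1: add_edge(A, E). Edges now: 1
Op 2: add_edge(C, F). Edges now: 2
Op 3: add_edge(A, F). Edges now: 3
Op 4: add_edge(G, A). Edges now: 4
Op 5: add_edge(F, E). Edges now: 5
Op 6: add_edge(B, E). Edges now: 6
Op 7: add_edge(G, D). Edges now: 7
Compute levels (Kahn BFS):
  sources (in-degree 0): B, C, G
  process B: level=0
    B->E: in-degree(E)=2, level(E)>=1
  process C: level=0
    C->F: in-degree(F)=1, level(F)>=1
  process G: level=0
    G->A: in-degree(A)=0, level(A)=1, enqueue
    G->D: in-degree(D)=0, level(D)=1, enqueue
  process A: level=1
    A->E: in-degree(E)=1, level(E)>=2
    A->F: in-degree(F)=0, level(F)=2, enqueue
  process D: level=1
  process F: level=2
    F->E: in-degree(E)=0, level(E)=3, enqueue
  process E: level=3
All levels: A:1, B:0, C:0, D:1, E:3, F:2, G:0
max level = 3

Answer: 3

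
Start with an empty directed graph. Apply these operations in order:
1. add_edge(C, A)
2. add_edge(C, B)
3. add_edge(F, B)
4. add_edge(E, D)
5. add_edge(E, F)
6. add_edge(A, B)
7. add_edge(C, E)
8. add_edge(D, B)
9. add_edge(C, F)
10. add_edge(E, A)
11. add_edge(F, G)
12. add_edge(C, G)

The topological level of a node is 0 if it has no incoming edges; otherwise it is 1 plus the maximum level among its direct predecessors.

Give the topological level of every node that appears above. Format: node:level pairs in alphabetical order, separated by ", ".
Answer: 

Answer: A:2, B:3, C:0, D:2, E:1, F:2, G:3

Derivation:
Op 1: add_edge(C, A). Edges now: 1
Op 2: add_edge(C, B). Edges now: 2
Op 3: add_edge(F, B). Edges now: 3
Op 4: add_edge(E, D). Edges now: 4
Op 5: add_edge(E, F). Edges now: 5
Op 6: add_edge(A, B). Edges now: 6
Op 7: add_edge(C, E). Edges now: 7
Op 8: add_edge(D, B). Edges now: 8
Op 9: add_edge(C, F). Edges now: 9
Op 10: add_edge(E, A). Edges now: 10
Op 11: add_edge(F, G). Edges now: 11
Op 12: add_edge(C, G). Edges now: 12
Compute levels (Kahn BFS):
  sources (in-degree 0): C
  process C: level=0
    C->A: in-degree(A)=1, level(A)>=1
    C->B: in-degree(B)=3, level(B)>=1
    C->E: in-degree(E)=0, level(E)=1, enqueue
    C->F: in-degree(F)=1, level(F)>=1
    C->G: in-degree(G)=1, level(G)>=1
  process E: level=1
    E->A: in-degree(A)=0, level(A)=2, enqueue
    E->D: in-degree(D)=0, level(D)=2, enqueue
    E->F: in-degree(F)=0, level(F)=2, enqueue
  process A: level=2
    A->B: in-degree(B)=2, level(B)>=3
  process D: level=2
    D->B: in-degree(B)=1, level(B)>=3
  process F: level=2
    F->B: in-degree(B)=0, level(B)=3, enqueue
    F->G: in-degree(G)=0, level(G)=3, enqueue
  process B: level=3
  process G: level=3
All levels: A:2, B:3, C:0, D:2, E:1, F:2, G:3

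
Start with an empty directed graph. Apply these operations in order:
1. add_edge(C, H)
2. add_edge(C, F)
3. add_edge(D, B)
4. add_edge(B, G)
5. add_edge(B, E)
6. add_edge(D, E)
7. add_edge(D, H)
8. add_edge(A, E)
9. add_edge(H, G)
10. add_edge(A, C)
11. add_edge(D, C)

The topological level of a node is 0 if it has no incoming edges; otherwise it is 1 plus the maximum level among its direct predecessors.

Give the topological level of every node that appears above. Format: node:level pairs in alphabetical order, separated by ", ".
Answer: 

Answer: A:0, B:1, C:1, D:0, E:2, F:2, G:3, H:2

Derivation:
Op 1: add_edge(C, H). Edges now: 1
Op 2: add_edge(C, F). Edges now: 2
Op 3: add_edge(D, B). Edges now: 3
Op 4: add_edge(B, G). Edges now: 4
Op 5: add_edge(B, E). Edges now: 5
Op 6: add_edge(D, E). Edges now: 6
Op 7: add_edge(D, H). Edges now: 7
Op 8: add_edge(A, E). Edges now: 8
Op 9: add_edge(H, G). Edges now: 9
Op 10: add_edge(A, C). Edges now: 10
Op 11: add_edge(D, C). Edges now: 11
Compute levels (Kahn BFS):
  sources (in-degree 0): A, D
  process A: level=0
    A->C: in-degree(C)=1, level(C)>=1
    A->E: in-degree(E)=2, level(E)>=1
  process D: level=0
    D->B: in-degree(B)=0, level(B)=1, enqueue
    D->C: in-degree(C)=0, level(C)=1, enqueue
    D->E: in-degree(E)=1, level(E)>=1
    D->H: in-degree(H)=1, level(H)>=1
  process B: level=1
    B->E: in-degree(E)=0, level(E)=2, enqueue
    B->G: in-degree(G)=1, level(G)>=2
  process C: level=1
    C->F: in-degree(F)=0, level(F)=2, enqueue
    C->H: in-degree(H)=0, level(H)=2, enqueue
  process E: level=2
  process F: level=2
  process H: level=2
    H->G: in-degree(G)=0, level(G)=3, enqueue
  process G: level=3
All levels: A:0, B:1, C:1, D:0, E:2, F:2, G:3, H:2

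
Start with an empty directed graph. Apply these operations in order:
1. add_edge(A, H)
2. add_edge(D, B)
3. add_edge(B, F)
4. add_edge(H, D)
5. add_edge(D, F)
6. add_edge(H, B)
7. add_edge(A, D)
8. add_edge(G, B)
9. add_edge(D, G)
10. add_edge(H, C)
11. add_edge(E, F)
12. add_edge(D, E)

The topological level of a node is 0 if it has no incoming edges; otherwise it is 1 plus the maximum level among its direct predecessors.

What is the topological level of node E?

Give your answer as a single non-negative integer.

Answer: 3

Derivation:
Op 1: add_edge(A, H). Edges now: 1
Op 2: add_edge(D, B). Edges now: 2
Op 3: add_edge(B, F). Edges now: 3
Op 4: add_edge(H, D). Edges now: 4
Op 5: add_edge(D, F). Edges now: 5
Op 6: add_edge(H, B). Edges now: 6
Op 7: add_edge(A, D). Edges now: 7
Op 8: add_edge(G, B). Edges now: 8
Op 9: add_edge(D, G). Edges now: 9
Op 10: add_edge(H, C). Edges now: 10
Op 11: add_edge(E, F). Edges now: 11
Op 12: add_edge(D, E). Edges now: 12
Compute levels (Kahn BFS):
  sources (in-degree 0): A
  process A: level=0
    A->D: in-degree(D)=1, level(D)>=1
    A->H: in-degree(H)=0, level(H)=1, enqueue
  process H: level=1
    H->B: in-degree(B)=2, level(B)>=2
    H->C: in-degree(C)=0, level(C)=2, enqueue
    H->D: in-degree(D)=0, level(D)=2, enqueue
  process C: level=2
  process D: level=2
    D->B: in-degree(B)=1, level(B)>=3
    D->E: in-degree(E)=0, level(E)=3, enqueue
    D->F: in-degree(F)=2, level(F)>=3
    D->G: in-degree(G)=0, level(G)=3, enqueue
  process E: level=3
    E->F: in-degree(F)=1, level(F)>=4
  process G: level=3
    G->B: in-degree(B)=0, level(B)=4, enqueue
  process B: level=4
    B->F: in-degree(F)=0, level(F)=5, enqueue
  process F: level=5
All levels: A:0, B:4, C:2, D:2, E:3, F:5, G:3, H:1
level(E) = 3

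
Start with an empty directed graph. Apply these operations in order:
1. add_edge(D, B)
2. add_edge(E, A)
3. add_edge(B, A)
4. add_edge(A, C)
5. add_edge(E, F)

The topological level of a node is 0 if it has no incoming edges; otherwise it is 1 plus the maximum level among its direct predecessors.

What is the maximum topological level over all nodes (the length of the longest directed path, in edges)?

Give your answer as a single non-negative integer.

Op 1: add_edge(D, B). Edges now: 1
Op 2: add_edge(E, A). Edges now: 2
Op 3: add_edge(B, A). Edges now: 3
Op 4: add_edge(A, C). Edges now: 4
Op 5: add_edge(E, F). Edges now: 5
Compute levels (Kahn BFS):
  sources (in-degree 0): D, E
  process D: level=0
    D->B: in-degree(B)=0, level(B)=1, enqueue
  process E: level=0
    E->A: in-degree(A)=1, level(A)>=1
    E->F: in-degree(F)=0, level(F)=1, enqueue
  process B: level=1
    B->A: in-degree(A)=0, level(A)=2, enqueue
  process F: level=1
  process A: level=2
    A->C: in-degree(C)=0, level(C)=3, enqueue
  process C: level=3
All levels: A:2, B:1, C:3, D:0, E:0, F:1
max level = 3

Answer: 3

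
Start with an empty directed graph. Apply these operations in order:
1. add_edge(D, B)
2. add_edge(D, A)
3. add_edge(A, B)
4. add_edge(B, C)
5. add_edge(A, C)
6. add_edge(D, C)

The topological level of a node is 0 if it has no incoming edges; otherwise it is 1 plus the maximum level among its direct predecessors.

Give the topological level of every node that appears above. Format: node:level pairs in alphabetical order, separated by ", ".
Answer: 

Op 1: add_edge(D, B). Edges now: 1
Op 2: add_edge(D, A). Edges now: 2
Op 3: add_edge(A, B). Edges now: 3
Op 4: add_edge(B, C). Edges now: 4
Op 5: add_edge(A, C). Edges now: 5
Op 6: add_edge(D, C). Edges now: 6
Compute levels (Kahn BFS):
  sources (in-degree 0): D
  process D: level=0
    D->A: in-degree(A)=0, level(A)=1, enqueue
    D->B: in-degree(B)=1, level(B)>=1
    D->C: in-degree(C)=2, level(C)>=1
  process A: level=1
    A->B: in-degree(B)=0, level(B)=2, enqueue
    A->C: in-degree(C)=1, level(C)>=2
  process B: level=2
    B->C: in-degree(C)=0, level(C)=3, enqueue
  process C: level=3
All levels: A:1, B:2, C:3, D:0

Answer: A:1, B:2, C:3, D:0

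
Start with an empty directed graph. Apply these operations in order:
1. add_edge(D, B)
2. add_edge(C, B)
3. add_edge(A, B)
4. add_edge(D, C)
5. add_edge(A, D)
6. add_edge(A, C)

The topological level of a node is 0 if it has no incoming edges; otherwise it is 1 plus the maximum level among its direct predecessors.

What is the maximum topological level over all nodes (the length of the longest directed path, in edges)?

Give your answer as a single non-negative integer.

Op 1: add_edge(D, B). Edges now: 1
Op 2: add_edge(C, B). Edges now: 2
Op 3: add_edge(A, B). Edges now: 3
Op 4: add_edge(D, C). Edges now: 4
Op 5: add_edge(A, D). Edges now: 5
Op 6: add_edge(A, C). Edges now: 6
Compute levels (Kahn BFS):
  sources (in-degree 0): A
  process A: level=0
    A->B: in-degree(B)=2, level(B)>=1
    A->C: in-degree(C)=1, level(C)>=1
    A->D: in-degree(D)=0, level(D)=1, enqueue
  process D: level=1
    D->B: in-degree(B)=1, level(B)>=2
    D->C: in-degree(C)=0, level(C)=2, enqueue
  process C: level=2
    C->B: in-degree(B)=0, level(B)=3, enqueue
  process B: level=3
All levels: A:0, B:3, C:2, D:1
max level = 3

Answer: 3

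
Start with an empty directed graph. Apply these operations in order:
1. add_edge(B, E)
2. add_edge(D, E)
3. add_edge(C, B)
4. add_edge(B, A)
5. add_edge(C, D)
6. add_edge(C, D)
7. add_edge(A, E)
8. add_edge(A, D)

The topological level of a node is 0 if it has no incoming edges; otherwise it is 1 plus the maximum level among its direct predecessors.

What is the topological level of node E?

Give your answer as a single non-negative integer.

Answer: 4

Derivation:
Op 1: add_edge(B, E). Edges now: 1
Op 2: add_edge(D, E). Edges now: 2
Op 3: add_edge(C, B). Edges now: 3
Op 4: add_edge(B, A). Edges now: 4
Op 5: add_edge(C, D). Edges now: 5
Op 6: add_edge(C, D) (duplicate, no change). Edges now: 5
Op 7: add_edge(A, E). Edges now: 6
Op 8: add_edge(A, D). Edges now: 7
Compute levels (Kahn BFS):
  sources (in-degree 0): C
  process C: level=0
    C->B: in-degree(B)=0, level(B)=1, enqueue
    C->D: in-degree(D)=1, level(D)>=1
  process B: level=1
    B->A: in-degree(A)=0, level(A)=2, enqueue
    B->E: in-degree(E)=2, level(E)>=2
  process A: level=2
    A->D: in-degree(D)=0, level(D)=3, enqueue
    A->E: in-degree(E)=1, level(E)>=3
  process D: level=3
    D->E: in-degree(E)=0, level(E)=4, enqueue
  process E: level=4
All levels: A:2, B:1, C:0, D:3, E:4
level(E) = 4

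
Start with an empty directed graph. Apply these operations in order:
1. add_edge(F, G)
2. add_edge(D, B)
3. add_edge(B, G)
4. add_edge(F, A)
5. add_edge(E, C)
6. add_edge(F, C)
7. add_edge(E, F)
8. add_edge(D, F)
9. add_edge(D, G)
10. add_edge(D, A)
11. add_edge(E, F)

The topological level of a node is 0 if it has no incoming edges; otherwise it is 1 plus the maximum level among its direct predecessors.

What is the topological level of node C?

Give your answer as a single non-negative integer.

Answer: 2

Derivation:
Op 1: add_edge(F, G). Edges now: 1
Op 2: add_edge(D, B). Edges now: 2
Op 3: add_edge(B, G). Edges now: 3
Op 4: add_edge(F, A). Edges now: 4
Op 5: add_edge(E, C). Edges now: 5
Op 6: add_edge(F, C). Edges now: 6
Op 7: add_edge(E, F). Edges now: 7
Op 8: add_edge(D, F). Edges now: 8
Op 9: add_edge(D, G). Edges now: 9
Op 10: add_edge(D, A). Edges now: 10
Op 11: add_edge(E, F) (duplicate, no change). Edges now: 10
Compute levels (Kahn BFS):
  sources (in-degree 0): D, E
  process D: level=0
    D->A: in-degree(A)=1, level(A)>=1
    D->B: in-degree(B)=0, level(B)=1, enqueue
    D->F: in-degree(F)=1, level(F)>=1
    D->G: in-degree(G)=2, level(G)>=1
  process E: level=0
    E->C: in-degree(C)=1, level(C)>=1
    E->F: in-degree(F)=0, level(F)=1, enqueue
  process B: level=1
    B->G: in-degree(G)=1, level(G)>=2
  process F: level=1
    F->A: in-degree(A)=0, level(A)=2, enqueue
    F->C: in-degree(C)=0, level(C)=2, enqueue
    F->G: in-degree(G)=0, level(G)=2, enqueue
  process A: level=2
  process C: level=2
  process G: level=2
All levels: A:2, B:1, C:2, D:0, E:0, F:1, G:2
level(C) = 2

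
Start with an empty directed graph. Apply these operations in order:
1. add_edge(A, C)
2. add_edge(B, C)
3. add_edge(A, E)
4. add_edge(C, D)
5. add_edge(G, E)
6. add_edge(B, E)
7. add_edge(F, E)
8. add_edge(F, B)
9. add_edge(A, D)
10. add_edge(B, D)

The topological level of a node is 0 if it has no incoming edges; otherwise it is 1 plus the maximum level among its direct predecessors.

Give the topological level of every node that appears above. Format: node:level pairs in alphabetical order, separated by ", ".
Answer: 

Answer: A:0, B:1, C:2, D:3, E:2, F:0, G:0

Derivation:
Op 1: add_edge(A, C). Edges now: 1
Op 2: add_edge(B, C). Edges now: 2
Op 3: add_edge(A, E). Edges now: 3
Op 4: add_edge(C, D). Edges now: 4
Op 5: add_edge(G, E). Edges now: 5
Op 6: add_edge(B, E). Edges now: 6
Op 7: add_edge(F, E). Edges now: 7
Op 8: add_edge(F, B). Edges now: 8
Op 9: add_edge(A, D). Edges now: 9
Op 10: add_edge(B, D). Edges now: 10
Compute levels (Kahn BFS):
  sources (in-degree 0): A, F, G
  process A: level=0
    A->C: in-degree(C)=1, level(C)>=1
    A->D: in-degree(D)=2, level(D)>=1
    A->E: in-degree(E)=3, level(E)>=1
  process F: level=0
    F->B: in-degree(B)=0, level(B)=1, enqueue
    F->E: in-degree(E)=2, level(E)>=1
  process G: level=0
    G->E: in-degree(E)=1, level(E)>=1
  process B: level=1
    B->C: in-degree(C)=0, level(C)=2, enqueue
    B->D: in-degree(D)=1, level(D)>=2
    B->E: in-degree(E)=0, level(E)=2, enqueue
  process C: level=2
    C->D: in-degree(D)=0, level(D)=3, enqueue
  process E: level=2
  process D: level=3
All levels: A:0, B:1, C:2, D:3, E:2, F:0, G:0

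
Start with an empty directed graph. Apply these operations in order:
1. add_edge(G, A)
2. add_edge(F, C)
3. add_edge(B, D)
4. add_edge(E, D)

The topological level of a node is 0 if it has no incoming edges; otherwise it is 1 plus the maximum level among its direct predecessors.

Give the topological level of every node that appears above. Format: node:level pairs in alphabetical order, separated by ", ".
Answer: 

Op 1: add_edge(G, A). Edges now: 1
Op 2: add_edge(F, C). Edges now: 2
Op 3: add_edge(B, D). Edges now: 3
Op 4: add_edge(E, D). Edges now: 4
Compute levels (Kahn BFS):
  sources (in-degree 0): B, E, F, G
  process B: level=0
    B->D: in-degree(D)=1, level(D)>=1
  process E: level=0
    E->D: in-degree(D)=0, level(D)=1, enqueue
  process F: level=0
    F->C: in-degree(C)=0, level(C)=1, enqueue
  process G: level=0
    G->A: in-degree(A)=0, level(A)=1, enqueue
  process D: level=1
  process C: level=1
  process A: level=1
All levels: A:1, B:0, C:1, D:1, E:0, F:0, G:0

Answer: A:1, B:0, C:1, D:1, E:0, F:0, G:0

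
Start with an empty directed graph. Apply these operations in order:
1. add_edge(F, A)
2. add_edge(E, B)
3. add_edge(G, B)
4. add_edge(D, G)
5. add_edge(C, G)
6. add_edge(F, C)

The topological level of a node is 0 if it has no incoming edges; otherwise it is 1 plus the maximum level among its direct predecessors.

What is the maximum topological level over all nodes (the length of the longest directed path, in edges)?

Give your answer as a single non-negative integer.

Answer: 3

Derivation:
Op 1: add_edge(F, A). Edges now: 1
Op 2: add_edge(E, B). Edges now: 2
Op 3: add_edge(G, B). Edges now: 3
Op 4: add_edge(D, G). Edges now: 4
Op 5: add_edge(C, G). Edges now: 5
Op 6: add_edge(F, C). Edges now: 6
Compute levels (Kahn BFS):
  sources (in-degree 0): D, E, F
  process D: level=0
    D->G: in-degree(G)=1, level(G)>=1
  process E: level=0
    E->B: in-degree(B)=1, level(B)>=1
  process F: level=0
    F->A: in-degree(A)=0, level(A)=1, enqueue
    F->C: in-degree(C)=0, level(C)=1, enqueue
  process A: level=1
  process C: level=1
    C->G: in-degree(G)=0, level(G)=2, enqueue
  process G: level=2
    G->B: in-degree(B)=0, level(B)=3, enqueue
  process B: level=3
All levels: A:1, B:3, C:1, D:0, E:0, F:0, G:2
max level = 3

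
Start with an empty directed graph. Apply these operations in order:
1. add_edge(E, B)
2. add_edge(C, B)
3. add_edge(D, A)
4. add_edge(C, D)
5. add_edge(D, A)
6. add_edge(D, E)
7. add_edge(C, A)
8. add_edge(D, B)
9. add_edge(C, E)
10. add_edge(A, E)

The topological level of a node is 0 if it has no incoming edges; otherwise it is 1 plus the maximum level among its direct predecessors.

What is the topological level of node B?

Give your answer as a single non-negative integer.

Answer: 4

Derivation:
Op 1: add_edge(E, B). Edges now: 1
Op 2: add_edge(C, B). Edges now: 2
Op 3: add_edge(D, A). Edges now: 3
Op 4: add_edge(C, D). Edges now: 4
Op 5: add_edge(D, A) (duplicate, no change). Edges now: 4
Op 6: add_edge(D, E). Edges now: 5
Op 7: add_edge(C, A). Edges now: 6
Op 8: add_edge(D, B). Edges now: 7
Op 9: add_edge(C, E). Edges now: 8
Op 10: add_edge(A, E). Edges now: 9
Compute levels (Kahn BFS):
  sources (in-degree 0): C
  process C: level=0
    C->A: in-degree(A)=1, level(A)>=1
    C->B: in-degree(B)=2, level(B)>=1
    C->D: in-degree(D)=0, level(D)=1, enqueue
    C->E: in-degree(E)=2, level(E)>=1
  process D: level=1
    D->A: in-degree(A)=0, level(A)=2, enqueue
    D->B: in-degree(B)=1, level(B)>=2
    D->E: in-degree(E)=1, level(E)>=2
  process A: level=2
    A->E: in-degree(E)=0, level(E)=3, enqueue
  process E: level=3
    E->B: in-degree(B)=0, level(B)=4, enqueue
  process B: level=4
All levels: A:2, B:4, C:0, D:1, E:3
level(B) = 4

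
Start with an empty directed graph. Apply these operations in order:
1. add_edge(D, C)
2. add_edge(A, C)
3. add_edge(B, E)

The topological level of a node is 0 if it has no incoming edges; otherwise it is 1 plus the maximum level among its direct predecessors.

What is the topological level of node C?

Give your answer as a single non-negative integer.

Op 1: add_edge(D, C). Edges now: 1
Op 2: add_edge(A, C). Edges now: 2
Op 3: add_edge(B, E). Edges now: 3
Compute levels (Kahn BFS):
  sources (in-degree 0): A, B, D
  process A: level=0
    A->C: in-degree(C)=1, level(C)>=1
  process B: level=0
    B->E: in-degree(E)=0, level(E)=1, enqueue
  process D: level=0
    D->C: in-degree(C)=0, level(C)=1, enqueue
  process E: level=1
  process C: level=1
All levels: A:0, B:0, C:1, D:0, E:1
level(C) = 1

Answer: 1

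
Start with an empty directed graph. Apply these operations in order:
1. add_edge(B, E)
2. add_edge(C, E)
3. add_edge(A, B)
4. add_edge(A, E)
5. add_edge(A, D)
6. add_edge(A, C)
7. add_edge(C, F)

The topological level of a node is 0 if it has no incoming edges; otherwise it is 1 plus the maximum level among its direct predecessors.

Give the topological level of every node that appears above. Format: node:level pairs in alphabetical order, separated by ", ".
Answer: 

Op 1: add_edge(B, E). Edges now: 1
Op 2: add_edge(C, E). Edges now: 2
Op 3: add_edge(A, B). Edges now: 3
Op 4: add_edge(A, E). Edges now: 4
Op 5: add_edge(A, D). Edges now: 5
Op 6: add_edge(A, C). Edges now: 6
Op 7: add_edge(C, F). Edges now: 7
Compute levels (Kahn BFS):
  sources (in-degree 0): A
  process A: level=0
    A->B: in-degree(B)=0, level(B)=1, enqueue
    A->C: in-degree(C)=0, level(C)=1, enqueue
    A->D: in-degree(D)=0, level(D)=1, enqueue
    A->E: in-degree(E)=2, level(E)>=1
  process B: level=1
    B->E: in-degree(E)=1, level(E)>=2
  process C: level=1
    C->E: in-degree(E)=0, level(E)=2, enqueue
    C->F: in-degree(F)=0, level(F)=2, enqueue
  process D: level=1
  process E: level=2
  process F: level=2
All levels: A:0, B:1, C:1, D:1, E:2, F:2

Answer: A:0, B:1, C:1, D:1, E:2, F:2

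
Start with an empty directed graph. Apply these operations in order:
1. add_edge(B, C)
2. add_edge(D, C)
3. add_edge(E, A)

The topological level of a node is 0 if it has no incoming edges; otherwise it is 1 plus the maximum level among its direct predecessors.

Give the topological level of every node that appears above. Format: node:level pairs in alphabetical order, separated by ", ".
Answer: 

Op 1: add_edge(B, C). Edges now: 1
Op 2: add_edge(D, C). Edges now: 2
Op 3: add_edge(E, A). Edges now: 3
Compute levels (Kahn BFS):
  sources (in-degree 0): B, D, E
  process B: level=0
    B->C: in-degree(C)=1, level(C)>=1
  process D: level=0
    D->C: in-degree(C)=0, level(C)=1, enqueue
  process E: level=0
    E->A: in-degree(A)=0, level(A)=1, enqueue
  process C: level=1
  process A: level=1
All levels: A:1, B:0, C:1, D:0, E:0

Answer: A:1, B:0, C:1, D:0, E:0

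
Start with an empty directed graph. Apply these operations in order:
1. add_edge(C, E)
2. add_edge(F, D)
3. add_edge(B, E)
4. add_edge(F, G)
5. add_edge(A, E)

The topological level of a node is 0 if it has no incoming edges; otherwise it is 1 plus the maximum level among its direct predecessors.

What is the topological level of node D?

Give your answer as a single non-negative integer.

Answer: 1

Derivation:
Op 1: add_edge(C, E). Edges now: 1
Op 2: add_edge(F, D). Edges now: 2
Op 3: add_edge(B, E). Edges now: 3
Op 4: add_edge(F, G). Edges now: 4
Op 5: add_edge(A, E). Edges now: 5
Compute levels (Kahn BFS):
  sources (in-degree 0): A, B, C, F
  process A: level=0
    A->E: in-degree(E)=2, level(E)>=1
  process B: level=0
    B->E: in-degree(E)=1, level(E)>=1
  process C: level=0
    C->E: in-degree(E)=0, level(E)=1, enqueue
  process F: level=0
    F->D: in-degree(D)=0, level(D)=1, enqueue
    F->G: in-degree(G)=0, level(G)=1, enqueue
  process E: level=1
  process D: level=1
  process G: level=1
All levels: A:0, B:0, C:0, D:1, E:1, F:0, G:1
level(D) = 1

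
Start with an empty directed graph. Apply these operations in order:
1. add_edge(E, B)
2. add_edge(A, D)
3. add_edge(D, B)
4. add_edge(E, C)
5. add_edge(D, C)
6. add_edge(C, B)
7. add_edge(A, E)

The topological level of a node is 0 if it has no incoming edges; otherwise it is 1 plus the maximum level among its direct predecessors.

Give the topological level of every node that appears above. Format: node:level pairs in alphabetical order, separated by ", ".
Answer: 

Answer: A:0, B:3, C:2, D:1, E:1

Derivation:
Op 1: add_edge(E, B). Edges now: 1
Op 2: add_edge(A, D). Edges now: 2
Op 3: add_edge(D, B). Edges now: 3
Op 4: add_edge(E, C). Edges now: 4
Op 5: add_edge(D, C). Edges now: 5
Op 6: add_edge(C, B). Edges now: 6
Op 7: add_edge(A, E). Edges now: 7
Compute levels (Kahn BFS):
  sources (in-degree 0): A
  process A: level=0
    A->D: in-degree(D)=0, level(D)=1, enqueue
    A->E: in-degree(E)=0, level(E)=1, enqueue
  process D: level=1
    D->B: in-degree(B)=2, level(B)>=2
    D->C: in-degree(C)=1, level(C)>=2
  process E: level=1
    E->B: in-degree(B)=1, level(B)>=2
    E->C: in-degree(C)=0, level(C)=2, enqueue
  process C: level=2
    C->B: in-degree(B)=0, level(B)=3, enqueue
  process B: level=3
All levels: A:0, B:3, C:2, D:1, E:1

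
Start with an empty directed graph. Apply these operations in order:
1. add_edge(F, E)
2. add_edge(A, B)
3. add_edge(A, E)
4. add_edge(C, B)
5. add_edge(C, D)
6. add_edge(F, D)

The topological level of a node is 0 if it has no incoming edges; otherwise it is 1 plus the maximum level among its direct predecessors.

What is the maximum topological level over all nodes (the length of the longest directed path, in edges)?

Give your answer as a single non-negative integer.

Op 1: add_edge(F, E). Edges now: 1
Op 2: add_edge(A, B). Edges now: 2
Op 3: add_edge(A, E). Edges now: 3
Op 4: add_edge(C, B). Edges now: 4
Op 5: add_edge(C, D). Edges now: 5
Op 6: add_edge(F, D). Edges now: 6
Compute levels (Kahn BFS):
  sources (in-degree 0): A, C, F
  process A: level=0
    A->B: in-degree(B)=1, level(B)>=1
    A->E: in-degree(E)=1, level(E)>=1
  process C: level=0
    C->B: in-degree(B)=0, level(B)=1, enqueue
    C->D: in-degree(D)=1, level(D)>=1
  process F: level=0
    F->D: in-degree(D)=0, level(D)=1, enqueue
    F->E: in-degree(E)=0, level(E)=1, enqueue
  process B: level=1
  process D: level=1
  process E: level=1
All levels: A:0, B:1, C:0, D:1, E:1, F:0
max level = 1

Answer: 1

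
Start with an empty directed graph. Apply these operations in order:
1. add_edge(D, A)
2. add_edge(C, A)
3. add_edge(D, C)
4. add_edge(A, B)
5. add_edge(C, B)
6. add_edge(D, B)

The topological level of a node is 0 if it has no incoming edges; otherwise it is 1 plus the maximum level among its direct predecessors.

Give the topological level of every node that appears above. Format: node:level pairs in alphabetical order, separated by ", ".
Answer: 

Answer: A:2, B:3, C:1, D:0

Derivation:
Op 1: add_edge(D, A). Edges now: 1
Op 2: add_edge(C, A). Edges now: 2
Op 3: add_edge(D, C). Edges now: 3
Op 4: add_edge(A, B). Edges now: 4
Op 5: add_edge(C, B). Edges now: 5
Op 6: add_edge(D, B). Edges now: 6
Compute levels (Kahn BFS):
  sources (in-degree 0): D
  process D: level=0
    D->A: in-degree(A)=1, level(A)>=1
    D->B: in-degree(B)=2, level(B)>=1
    D->C: in-degree(C)=0, level(C)=1, enqueue
  process C: level=1
    C->A: in-degree(A)=0, level(A)=2, enqueue
    C->B: in-degree(B)=1, level(B)>=2
  process A: level=2
    A->B: in-degree(B)=0, level(B)=3, enqueue
  process B: level=3
All levels: A:2, B:3, C:1, D:0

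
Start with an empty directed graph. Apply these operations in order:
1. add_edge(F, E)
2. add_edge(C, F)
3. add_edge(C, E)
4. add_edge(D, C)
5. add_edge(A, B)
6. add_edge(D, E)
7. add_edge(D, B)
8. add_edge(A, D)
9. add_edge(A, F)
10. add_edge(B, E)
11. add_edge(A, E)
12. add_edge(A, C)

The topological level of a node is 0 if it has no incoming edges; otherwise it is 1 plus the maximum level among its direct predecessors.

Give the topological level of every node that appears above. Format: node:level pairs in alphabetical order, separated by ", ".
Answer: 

Op 1: add_edge(F, E). Edges now: 1
Op 2: add_edge(C, F). Edges now: 2
Op 3: add_edge(C, E). Edges now: 3
Op 4: add_edge(D, C). Edges now: 4
Op 5: add_edge(A, B). Edges now: 5
Op 6: add_edge(D, E). Edges now: 6
Op 7: add_edge(D, B). Edges now: 7
Op 8: add_edge(A, D). Edges now: 8
Op 9: add_edge(A, F). Edges now: 9
Op 10: add_edge(B, E). Edges now: 10
Op 11: add_edge(A, E). Edges now: 11
Op 12: add_edge(A, C). Edges now: 12
Compute levels (Kahn BFS):
  sources (in-degree 0): A
  process A: level=0
    A->B: in-degree(B)=1, level(B)>=1
    A->C: in-degree(C)=1, level(C)>=1
    A->D: in-degree(D)=0, level(D)=1, enqueue
    A->E: in-degree(E)=4, level(E)>=1
    A->F: in-degree(F)=1, level(F)>=1
  process D: level=1
    D->B: in-degree(B)=0, level(B)=2, enqueue
    D->C: in-degree(C)=0, level(C)=2, enqueue
    D->E: in-degree(E)=3, level(E)>=2
  process B: level=2
    B->E: in-degree(E)=2, level(E)>=3
  process C: level=2
    C->E: in-degree(E)=1, level(E)>=3
    C->F: in-degree(F)=0, level(F)=3, enqueue
  process F: level=3
    F->E: in-degree(E)=0, level(E)=4, enqueue
  process E: level=4
All levels: A:0, B:2, C:2, D:1, E:4, F:3

Answer: A:0, B:2, C:2, D:1, E:4, F:3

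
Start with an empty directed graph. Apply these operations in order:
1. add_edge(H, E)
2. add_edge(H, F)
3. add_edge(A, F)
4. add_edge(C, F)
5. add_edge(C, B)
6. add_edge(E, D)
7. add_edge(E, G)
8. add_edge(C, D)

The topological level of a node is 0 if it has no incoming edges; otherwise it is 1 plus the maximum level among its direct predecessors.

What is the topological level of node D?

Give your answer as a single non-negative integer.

Answer: 2

Derivation:
Op 1: add_edge(H, E). Edges now: 1
Op 2: add_edge(H, F). Edges now: 2
Op 3: add_edge(A, F). Edges now: 3
Op 4: add_edge(C, F). Edges now: 4
Op 5: add_edge(C, B). Edges now: 5
Op 6: add_edge(E, D). Edges now: 6
Op 7: add_edge(E, G). Edges now: 7
Op 8: add_edge(C, D). Edges now: 8
Compute levels (Kahn BFS):
  sources (in-degree 0): A, C, H
  process A: level=0
    A->F: in-degree(F)=2, level(F)>=1
  process C: level=0
    C->B: in-degree(B)=0, level(B)=1, enqueue
    C->D: in-degree(D)=1, level(D)>=1
    C->F: in-degree(F)=1, level(F)>=1
  process H: level=0
    H->E: in-degree(E)=0, level(E)=1, enqueue
    H->F: in-degree(F)=0, level(F)=1, enqueue
  process B: level=1
  process E: level=1
    E->D: in-degree(D)=0, level(D)=2, enqueue
    E->G: in-degree(G)=0, level(G)=2, enqueue
  process F: level=1
  process D: level=2
  process G: level=2
All levels: A:0, B:1, C:0, D:2, E:1, F:1, G:2, H:0
level(D) = 2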